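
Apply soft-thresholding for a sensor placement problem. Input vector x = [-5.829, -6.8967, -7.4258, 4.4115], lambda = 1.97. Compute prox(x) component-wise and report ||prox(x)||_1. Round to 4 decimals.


Soft-thresholding with lambda = 1.97:
prox(-5.829) = sign(-5.829)*max(|-5.829| - 1.97, 0) = -3.859
prox(-6.8967) = sign(-6.8967)*max(|-6.8967| - 1.97, 0) = -4.9267
prox(-7.4258) = sign(-7.4258)*max(|-7.4258| - 1.97, 0) = -5.4558
prox(4.4115) = sign(4.4115)*max(|4.4115| - 1.97, 0) = 2.4415
prox(x) = [-3.859, -4.9267, -5.4558, 2.4415]
||prox(x)||_1 = 3.859 + 4.9267 + 5.4558 + 2.4415 = 16.683


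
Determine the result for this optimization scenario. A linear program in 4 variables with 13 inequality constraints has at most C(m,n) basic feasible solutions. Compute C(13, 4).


Each vertex corresponds to some choice of n active constraints out of m, so the number of vertices is at most C(m, n) = m! / (n!(m-n)!).
m = 13, n = 4
Numerator: 13 * 12 * 11 * 10
Denominator: 4! = 24
C(13, 4) = 715


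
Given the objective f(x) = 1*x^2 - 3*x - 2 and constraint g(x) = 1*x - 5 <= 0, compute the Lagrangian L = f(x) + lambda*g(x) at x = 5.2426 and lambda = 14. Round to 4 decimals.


Step 1: Evaluate f(x).
f(5.2426) = 1*5.2426^2 - 3*5.2426 - 2 = 9.7571
Step 2: Evaluate g(x).
g(5.2426) = 1*5.2426 - 5 = 0.2426
Step 3: Compute Lagrangian.
L = 9.7571 + 14*0.2426 = 13.1535


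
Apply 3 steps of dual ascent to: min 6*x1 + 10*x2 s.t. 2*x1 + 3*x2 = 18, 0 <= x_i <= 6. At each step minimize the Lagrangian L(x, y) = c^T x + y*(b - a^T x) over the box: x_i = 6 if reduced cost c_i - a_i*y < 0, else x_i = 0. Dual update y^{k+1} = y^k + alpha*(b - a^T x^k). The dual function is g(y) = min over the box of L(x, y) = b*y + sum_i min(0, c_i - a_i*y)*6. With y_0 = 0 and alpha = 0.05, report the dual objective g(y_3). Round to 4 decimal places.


Dual ascent for LP: min 6*x1 + 10*x2, 2*x1 + 3*x2 = 18, 0 <= x_i <= 6
Step 1: y^k = 0.0, reduced costs: (6.0, 10.0)
  x^k = (0.0, 0.0), subgradient = b - a^T x = 18.0
  y^{k+1} = 0.0 + 0.05*18.0 = 0.9
Step 2: y^k = 0.9, reduced costs: (4.2, 7.3)
  x^k = (0.0, 0.0), subgradient = b - a^T x = 18.0
  y^{k+1} = 0.9 + 0.05*18.0 = 1.8
Step 3: y^k = 1.8, reduced costs: (2.4, 4.6)
  x^k = (0.0, 0.0), subgradient = b - a^T x = 18.0
  y^{k+1} = 1.8 + 0.05*18.0 = 2.7
Dual objective at y_3 = 2.7: reduced costs (0.6, 1.9), box minimizer x = (0.0, 0.0)
g(y_3) = b*y + (c1 - a1*y)*x1 + (c2 - a2*y)*x2 = 18*2.7 + 0.6*0.0 + 1.9*0.0 = 48.6 + 0.0 + 0.0 = 48.6


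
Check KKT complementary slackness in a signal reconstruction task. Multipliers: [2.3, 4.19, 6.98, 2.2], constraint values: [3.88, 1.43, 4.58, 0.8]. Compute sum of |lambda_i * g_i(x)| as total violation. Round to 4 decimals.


KKT complementary slackness check:
lambda_1 * g_1 = 2.3 * 3.88 = 8.924
lambda_2 * g_2 = 4.19 * 1.43 = 5.9917
lambda_3 * g_3 = 6.98 * 4.58 = 31.9684
lambda_4 * g_4 = 2.2 * 0.8 = 1.76
Total violation = 8.924 + 5.9917 + 31.9684 + 1.76 = 48.6441


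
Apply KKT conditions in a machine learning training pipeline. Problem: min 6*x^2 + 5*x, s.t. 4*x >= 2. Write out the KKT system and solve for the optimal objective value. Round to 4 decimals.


Step 1: Try lambda = 0 (constraint inactive).
x_unc = -5/(2*6) = -0.4167
Check: 4*-0.4167 = -1.6668 < 2 -- violated!
Step 2: Constraint must be active: 4*x = 2
x* = 2/4 = 0.5
lambda = (2*6*0.5 + 5)/4 = 2.75
Step 3: Compute optimal value.
f(x*) = 6*0.5^2 + 5*0.5 = 4.0


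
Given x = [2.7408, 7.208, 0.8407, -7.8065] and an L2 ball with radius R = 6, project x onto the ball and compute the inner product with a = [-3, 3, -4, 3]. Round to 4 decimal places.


Step 1: Compute ||x|| (intermediates to 6 decimals).
||x|| = sqrt(2.7408^2 + 7.208^2 + 0.8407^2 + (-7.8065)^2) = 11.005247
Step 2: Project.
Since ||x|| > R, scale = R/||x|| = 6/11.005247 = 0.545194, proj(x) = scale * x
proj(x) = [1.494268, 3.929758, 0.458345, -4.256057]
Step 3: Dot product.
a^T * proj(x) = -3*1.494268 + 3*3.929758 - 4*0.458345 + 3*(-4.256057) = -7.2951


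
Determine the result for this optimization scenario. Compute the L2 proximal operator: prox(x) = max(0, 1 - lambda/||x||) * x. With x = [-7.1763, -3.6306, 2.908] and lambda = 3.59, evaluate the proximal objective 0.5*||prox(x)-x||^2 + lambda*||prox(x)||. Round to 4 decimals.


Step 1: Compute ||x||.
||x|| = 8.552
Step 2: Compute scaling factor.
scale = max(0, 1 - 3.59/8.552) = 0.5802
Step 3: prox(x) = [-4.1638, -2.1065, 1.6873]
||prox(x)|| = 4.962
Step 4: Proximal objective.
0.5*||prox-x||^2 = 6.4441
lambda*||prox|| = 17.8136
Total = 24.2577


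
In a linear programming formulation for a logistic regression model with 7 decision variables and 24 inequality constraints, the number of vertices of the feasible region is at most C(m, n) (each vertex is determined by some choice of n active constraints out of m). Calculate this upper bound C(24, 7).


Each vertex corresponds to some choice of n active constraints out of m, so the number of vertices is at most C(m, n) = m! / (n!(m-n)!).
m = 24, n = 7
Numerator: 24 * 23 * 22 * 21 * 20 * 19 * 18
Denominator: 7! = 5040
C(24, 7) = 346104


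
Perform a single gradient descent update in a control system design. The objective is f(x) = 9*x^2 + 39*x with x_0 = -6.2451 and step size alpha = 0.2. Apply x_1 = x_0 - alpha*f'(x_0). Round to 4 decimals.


We compute the gradient at x_0 and apply the update.
f'(x) = 18*x + 39
f'(-6.2451) = 18*-6.2451 + 39 = -73.4118
x_1 = -6.2451 - 0.2*-73.4118 = 8.4373


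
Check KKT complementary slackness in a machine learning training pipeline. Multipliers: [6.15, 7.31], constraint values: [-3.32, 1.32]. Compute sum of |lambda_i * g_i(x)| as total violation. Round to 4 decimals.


KKT complementary slackness check:
lambda_1 * g_1 = 6.15 * -3.32 = -20.418
lambda_2 * g_2 = 7.31 * 1.32 = 9.6492
Total violation = 20.418 + 9.6492 = 30.0672


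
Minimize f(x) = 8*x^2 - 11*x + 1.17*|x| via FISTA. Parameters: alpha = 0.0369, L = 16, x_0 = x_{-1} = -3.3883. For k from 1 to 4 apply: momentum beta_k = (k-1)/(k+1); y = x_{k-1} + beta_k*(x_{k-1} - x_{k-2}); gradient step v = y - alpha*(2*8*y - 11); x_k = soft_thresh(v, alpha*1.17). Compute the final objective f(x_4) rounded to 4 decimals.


FISTA on f(x) = 8*x^2 - 11*x + 1.17*|x|
L = 16, alpha = 0.0369
Iteration 1: beta = 0.0, y = -3.3883 + 0.0*(-3.3883 + 3.3883) = -3.3883
  grad(y) = -65.2128, v = y - alpha*grad = -0.9819
  prox(v) = soft_thresh(-0.9819, 0.0432) = -0.9388
Iteration 2: beta = 0.3333, y = -0.9388 + 0.3333*(-0.9388 + 3.3883) = -0.1223
  grad(y) = -12.9563, v = y - alpha*grad = 0.3558
  prox(v) = soft_thresh(0.3558, 0.0432) = 0.3126
Iteration 3: beta = 0.5, y = 0.3126 + 0.5*(0.3126 + 0.9388) = 0.9384
  grad(y) = 4.0137, v = y - alpha*grad = 0.7903
  prox(v) = soft_thresh(0.7903, 0.0432) = 0.7471
Iteration 4: beta = 0.6, y = 0.7471 + 0.6*(0.7471 - 0.3126) = 1.0077
  grad(y) = 5.1238, v = y - alpha*grad = 0.8187
  prox(v) = soft_thresh(0.8187, 0.0432) = 0.7755
f(x_4) = 8*0.7755^2 - 11*0.7755 + 1.17*|0.7755| = -2.812


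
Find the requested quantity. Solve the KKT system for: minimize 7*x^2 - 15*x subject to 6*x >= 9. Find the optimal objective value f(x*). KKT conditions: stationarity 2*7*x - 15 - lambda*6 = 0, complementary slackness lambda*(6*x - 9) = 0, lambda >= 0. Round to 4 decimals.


Step 1: Try lambda = 0 (constraint inactive).
x_unc = 15/(2*7) = 1.0714
Check: 6*1.0714 = 6.4284 < 9 -- violated!
Step 2: Constraint must be active: 6*x = 9
x* = 9/6 = 1.5
lambda = (2*7*1.5 - 15)/6 = 1.0
Step 3: Compute optimal value.
f(x*) = 7*1.5^2 - 15*1.5 = -6.75


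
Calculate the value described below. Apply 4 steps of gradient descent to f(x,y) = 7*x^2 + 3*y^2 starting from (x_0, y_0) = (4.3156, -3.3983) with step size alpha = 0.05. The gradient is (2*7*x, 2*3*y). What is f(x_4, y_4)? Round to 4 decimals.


Gradient descent on f(x,y) = 7*x^2 + 3*y^2.
Starting point: (4.3156, -3.3983), alpha = 0.05
Step 1: grad_x = 2*7*4.3156 = 60.4184, grad_y = 2*3*-3.3983 = -20.3898
  x_1 = 4.3156 - 0.05*60.4184 = 1.2947
  y_1 = -3.3983 - 0.05*-20.3898 = -2.3788
Step 2: grad_x = 2*7*1.2947 = 18.1255, grad_y = 2*3*-2.3788 = -14.2729
  x_2 = 1.2947 - 0.05*18.1255 = 0.3884
  y_2 = -2.3788 - 0.05*-14.2729 = -1.6652
Step 3: grad_x = 2*7*0.3884 = 5.4377, grad_y = 2*3*-1.6652 = -9.991
  x_3 = 0.3884 - 0.05*5.4377 = 0.1165
  y_3 = -1.6652 - 0.05*-9.991 = -1.1656
Step 4: grad_x = 2*7*0.1165 = 1.6313, grad_y = 2*3*-1.1656 = -6.9937
  x_4 = 0.1165 - 0.05*1.6313 = 0.035
  y_4 = -1.1656 - 0.05*-6.9937 = -0.8159
f(0.035, -0.8159) = 7*0.035^2 + 3*(-0.8159)^2 = 2.0058


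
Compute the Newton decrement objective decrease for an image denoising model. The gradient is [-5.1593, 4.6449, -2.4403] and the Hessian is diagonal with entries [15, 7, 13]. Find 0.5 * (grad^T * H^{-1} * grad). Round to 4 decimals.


Step 1: H is diagonal, so H^(-1) * g = [-0.344, 0.6636, -0.1877].
Step 2: g^T H^(-1) g = sum_i g_i^2 / H_ii
  = (-5.1593)^2/15 + (4.6449)^2/7 + (-2.4403)^2/13
  = 1.7746 + 3.0822 + 0.4581 = 5.3148
Step 3: Objective decrease = 0.5 * g^T H^(-1) g = 2.6574


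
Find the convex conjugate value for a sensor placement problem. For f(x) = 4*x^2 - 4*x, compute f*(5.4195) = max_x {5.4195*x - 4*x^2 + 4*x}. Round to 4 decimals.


f*(y) = sup_x {y*x - a*x^2 - b*x} = sup_x {(y-b)*x - a*x^2}
FOC: (y - b) - 2a*x = 0 => x* = (y - b)/(2a)
x* = (5.4195 + 4)/(2*4) = 1.1774
f*(5.4195) = (y-b)^2/(4a) = (5.4195 + 4)^2/(4*4)
= 88.727/16 = 5.5454


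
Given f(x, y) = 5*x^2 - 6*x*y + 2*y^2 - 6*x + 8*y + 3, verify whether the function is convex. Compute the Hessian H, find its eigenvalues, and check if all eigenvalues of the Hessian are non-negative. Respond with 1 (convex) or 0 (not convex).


The Hessian of f(x,y) = 5*x^2 - 6*x*y + 2*y^2 - 6*x + 8*y + 3 is:
H = [[10, -6], [-6, 4]]
Trace = 10 + 4 = 14
Determinant = 10*4 - (-6)^2 = 4
Discriminant = (14)^2 - 4*4 = 180.0
Eigenvalues: lambda_1 = 0.2918, lambda_2 = 13.7082
The function is convex.

1


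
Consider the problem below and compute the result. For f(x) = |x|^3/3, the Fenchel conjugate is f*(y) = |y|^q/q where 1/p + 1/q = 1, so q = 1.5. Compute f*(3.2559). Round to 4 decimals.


The conjugate exponent q satisfies 1/p + 1/q = 1.
p = 3, so q = 3/(3 - 1) = 1.5
|y|^q = 3.2559^1.5 = 5.875
f*(3.2559) = 5.875 / 1.5 = 3.9167


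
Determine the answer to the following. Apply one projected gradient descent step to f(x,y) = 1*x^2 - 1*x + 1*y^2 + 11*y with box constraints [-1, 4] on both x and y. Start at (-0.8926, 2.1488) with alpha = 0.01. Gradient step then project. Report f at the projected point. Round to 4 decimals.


Step 1: Compute gradient at (-0.8926, 2.1488).
grad_x = 2*1*-0.8926 - 1 = -2.7852
grad_y = 2*1*2.1488 + 11 = 15.2976
Step 2: Gradient step.
x_raw = -0.8926 - 0.01*-2.7852 = -0.8647
y_raw = 2.1488 - 0.01*15.2976 = 1.9958
Step 3: Project onto [-1, 4].
x_proj = clip(-0.8647) = -0.8647
y_proj = clip(1.9958) = 1.9958
Step 4: Evaluate f.
f(-0.8647, 1.9958) = 27.5499


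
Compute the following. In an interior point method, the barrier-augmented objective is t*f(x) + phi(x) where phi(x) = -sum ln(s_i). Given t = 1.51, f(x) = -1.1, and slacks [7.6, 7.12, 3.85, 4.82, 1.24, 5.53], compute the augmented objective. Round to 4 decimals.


Step 1: Compute log-barrier.
ln values: [2.0281, 1.9629, 1.3481, 1.5728, 0.2151, 1.7102]
phi = -(2.0281 + 1.9629 + 1.3481 + 1.5728 + 0.2151 + 1.7102) = -8.8372
Step 2: Compute augmented objective.
t*f(x) = 1.51*-1.1 = -1.661
Total = -1.661 - 8.8372 = -10.4982


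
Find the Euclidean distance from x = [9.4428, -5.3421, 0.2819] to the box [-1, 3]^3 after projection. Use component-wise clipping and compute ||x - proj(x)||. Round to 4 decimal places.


Project each component onto [-1, 3].
clip(9.4428) = 3.0, clip(-5.3421) = -1.0, clip(0.2819) = 0.2819
Projection = [3.0, -1.0, 0.2819]
Squared diffs: [41.5097, 18.8538, 0.0]
Distance = sqrt(60.3635) = 7.7694


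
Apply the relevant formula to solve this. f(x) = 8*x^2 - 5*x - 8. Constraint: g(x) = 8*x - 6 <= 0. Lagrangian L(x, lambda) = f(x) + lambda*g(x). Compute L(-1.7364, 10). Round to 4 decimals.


Step 1: Evaluate f(x).
f(-1.7364) = 8*(-1.7364)^2 - 5*(-1.7364) - 8 = 24.8027
Step 2: Evaluate g(x).
g(-1.7364) = 8*-1.7364 - 6 = -19.8912
Step 3: Compute Lagrangian.
L = 24.8027 + 10*-19.8912 = -174.1093


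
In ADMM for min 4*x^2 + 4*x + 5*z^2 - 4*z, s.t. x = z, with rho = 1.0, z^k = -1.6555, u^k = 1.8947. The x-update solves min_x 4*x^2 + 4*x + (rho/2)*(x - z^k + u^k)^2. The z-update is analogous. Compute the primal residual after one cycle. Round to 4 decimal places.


ADMM iteration with rho = 1.0, z^k = -1.6555, u^k = 1.8947
Step 1: x-update.
Minimize 4*x^2 + 4*x + (1.0/2)*(x + 1.6555 + 1.8947)^2
FOC: (2*4 + 1.0)*x = -4 + 1.0*(-1.6555 - 1.8947)
x^{k+1} = -0.8389
Step 2: z-update.
Minimize 5*z^2 - 4*z + (1.0/2)*(-0.8389 - z + 1.8947)^2
FOC: (2*5 + 1.0)*z = 4 + 1.0*(-0.8389 + 1.8947)
z^{k+1} = 0.4596
Step 3: u-update.
u^{k+1} = 1.8947 - 0.8389 - 0.4596 = 0.5962
Step 4: Primal residual = |-0.8389 - 0.4596| = 1.2985


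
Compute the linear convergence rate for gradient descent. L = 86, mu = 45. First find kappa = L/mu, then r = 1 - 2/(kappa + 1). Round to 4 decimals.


Step 1: Compute the condition number.
kappa = L/mu = 86/45 = 1.9111
Step 2: Compute the convergence rate.
r = 1 - 2/(kappa + 1) = 1 - 2*mu/(L + mu) = (L - mu)/(L + mu) = 41/131 = 0.313


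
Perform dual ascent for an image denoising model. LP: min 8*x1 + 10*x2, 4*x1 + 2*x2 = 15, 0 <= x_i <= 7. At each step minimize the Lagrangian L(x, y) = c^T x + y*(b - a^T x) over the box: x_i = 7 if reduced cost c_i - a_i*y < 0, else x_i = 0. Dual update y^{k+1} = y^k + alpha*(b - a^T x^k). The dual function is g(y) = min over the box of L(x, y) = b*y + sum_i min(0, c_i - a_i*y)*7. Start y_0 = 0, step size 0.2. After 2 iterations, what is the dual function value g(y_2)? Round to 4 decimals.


Dual ascent for LP: min 8*x1 + 10*x2, 4*x1 + 2*x2 = 15, 0 <= x_i <= 7
Step 1: y^k = 0.0, reduced costs: (8.0, 10.0)
  x^k = (0.0, 0.0), subgradient = b - a^T x = 15.0
  y^{k+1} = 0.0 + 0.2*15.0 = 3.0
Step 2: y^k = 3.0, reduced costs: (-4.0, 4.0)
  x^k = (7.0, 0.0), subgradient = b - a^T x = -13.0
  y^{k+1} = 3.0 + 0.2*-13.0 = 0.4
Dual objective at y_2 = 0.4: reduced costs (6.4, 9.2), box minimizer x = (0.0, 0.0)
g(y_2) = b*y + (c1 - a1*y)*x1 + (c2 - a2*y)*x2 = 15*0.4 + 6.4*0.0 + 9.2*0.0 = 6.0 + 0.0 + 0.0 = 6.0


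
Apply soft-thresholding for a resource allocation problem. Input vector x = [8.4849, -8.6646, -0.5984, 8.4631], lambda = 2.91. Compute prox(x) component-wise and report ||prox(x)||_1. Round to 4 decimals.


Soft-thresholding with lambda = 2.91:
prox(8.4849) = sign(8.4849)*max(|8.4849| - 2.91, 0) = 5.5749
prox(-8.6646) = sign(-8.6646)*max(|-8.6646| - 2.91, 0) = -5.7546
prox(-0.5984) = sign(-0.5984)*max(|-0.5984| - 2.91, 0) = 0.0
prox(8.4631) = sign(8.4631)*max(|8.4631| - 2.91, 0) = 5.5531
prox(x) = [5.5749, -5.7546, 0.0, 5.5531]
||prox(x)||_1 = 5.5749 + 5.7546 + 0.0 + 5.5531 = 16.8826


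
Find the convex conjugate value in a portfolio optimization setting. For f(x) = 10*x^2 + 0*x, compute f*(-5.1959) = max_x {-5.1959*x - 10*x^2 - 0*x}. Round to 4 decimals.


f*(y) = sup_x {y*x - a*x^2 - b*x} = sup_x {(y-b)*x - a*x^2}
FOC: (y - b) - 2a*x = 0 => x* = (y - b)/(2a)
x* = (-5.1959 - 0)/(2*10) = -0.2598
f*(-5.1959) = (y-b)^2/(4a) = (-5.1959 - 0)^2/(4*10)
= 26.9974/40 = 0.6749


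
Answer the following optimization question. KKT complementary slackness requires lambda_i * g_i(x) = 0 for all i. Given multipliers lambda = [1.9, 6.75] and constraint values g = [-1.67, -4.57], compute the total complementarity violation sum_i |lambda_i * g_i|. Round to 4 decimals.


KKT complementary slackness check:
lambda_1 * g_1 = 1.9 * -1.67 = -3.173
lambda_2 * g_2 = 6.75 * -4.57 = -30.8475
Total violation = 3.173 + 30.8475 = 34.0205


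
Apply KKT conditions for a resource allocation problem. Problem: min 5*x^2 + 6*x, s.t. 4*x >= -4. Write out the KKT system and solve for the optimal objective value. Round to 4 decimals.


Step 1: Try lambda = 0 (constraint inactive).
Stationarity: 2*5*x + 6 = 0
x* = -6/(2*5) = -0.6
Check constraint: 4*-0.6 = -2.4 >= -4 -- satisfied.
Step 2: Compute optimal value.
f(x*) = 5*(-0.6)^2 + 6*(-0.6) = -1.8


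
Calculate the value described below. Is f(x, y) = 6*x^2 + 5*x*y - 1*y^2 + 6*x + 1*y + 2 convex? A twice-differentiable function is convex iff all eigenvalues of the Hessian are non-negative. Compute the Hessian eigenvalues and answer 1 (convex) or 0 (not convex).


The Hessian of f(x,y) = 6*x^2 + 5*x*y - 1*y^2 + 6*x + 1*y + 2 is:
H = [[12, 5], [5, -2]]
Trace = 12 - 2 = 10
Determinant = 12*-2 - (5)^2 = -49
Discriminant = (10)^2 - 4*-49 = 296.0
Eigenvalues: lambda_1 = -3.6023, lambda_2 = 13.6023
The function is not convex.

0


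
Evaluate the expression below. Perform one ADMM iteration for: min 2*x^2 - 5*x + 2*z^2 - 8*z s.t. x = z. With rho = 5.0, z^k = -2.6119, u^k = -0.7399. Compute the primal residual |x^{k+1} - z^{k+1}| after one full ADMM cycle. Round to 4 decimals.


ADMM iteration with rho = 5.0, z^k = -2.6119, u^k = -0.7399
Step 1: x-update.
Minimize 2*x^2 - 5*x + (5.0/2)*(x + 2.6119 - 0.7399)^2
FOC: (2*2 + 5.0)*x = 5 + 5.0*(-2.6119 + 0.7399)
x^{k+1} = -0.4844
Step 2: z-update.
Minimize 2*z^2 - 8*z + (5.0/2)*(-0.4844 - z - 0.7399)^2
FOC: (2*2 + 5.0)*z = 8 + 5.0*(-0.4844 - 0.7399)
z^{k+1} = 0.2087
Step 3: u-update.
u^{k+1} = -0.7399 - 0.4844 - 0.2087 = -1.433
Step 4: Primal residual = |-0.4844 - 0.2087| = 0.6931


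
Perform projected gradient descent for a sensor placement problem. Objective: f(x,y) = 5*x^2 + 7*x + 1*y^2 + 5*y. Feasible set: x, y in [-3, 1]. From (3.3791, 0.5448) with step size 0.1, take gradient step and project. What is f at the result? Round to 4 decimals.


Step 1: Compute gradient at (3.3791, 0.5448).
grad_x = 2*5*3.3791 + 7 = 40.791
grad_y = 2*1*0.5448 + 5 = 6.0896
Step 2: Gradient step.
x_raw = 3.3791 - 0.1*40.791 = -0.7
y_raw = 0.5448 - 0.1*6.0896 = -0.0642
Step 3: Project onto [-3, 1].
x_proj = clip(-0.7) = -0.7
y_proj = clip(-0.0642) = -0.0642
Step 4: Evaluate f.
f(-0.7, -0.0642) = -2.7667


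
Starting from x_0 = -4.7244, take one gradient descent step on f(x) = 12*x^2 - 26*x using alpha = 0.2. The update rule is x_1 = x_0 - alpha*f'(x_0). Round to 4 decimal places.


We compute the gradient at x_0 and apply the update.
f'(x) = 24*x - 26
f'(-4.7244) = 24*-4.7244 - 26 = -139.3856
x_1 = -4.7244 - 0.2*-139.3856 = 23.1527


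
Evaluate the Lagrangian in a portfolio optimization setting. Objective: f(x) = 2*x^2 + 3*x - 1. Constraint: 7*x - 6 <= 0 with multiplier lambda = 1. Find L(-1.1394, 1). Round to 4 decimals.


Step 1: Evaluate f(x).
f(-1.1394) = 2*(-1.1394)^2 + 3*(-1.1394) - 1 = -1.8217
Step 2: Evaluate g(x).
g(-1.1394) = 7*-1.1394 - 6 = -13.9758
Step 3: Compute Lagrangian.
L = -1.8217 + 1*-13.9758 = -15.7975


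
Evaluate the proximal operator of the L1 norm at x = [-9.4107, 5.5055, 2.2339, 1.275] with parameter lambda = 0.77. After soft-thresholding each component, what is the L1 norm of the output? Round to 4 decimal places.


Soft-thresholding with lambda = 0.77:
prox(-9.4107) = sign(-9.4107)*max(|-9.4107| - 0.77, 0) = -8.6407
prox(5.5055) = sign(5.5055)*max(|5.5055| - 0.77, 0) = 4.7355
prox(2.2339) = sign(2.2339)*max(|2.2339| - 0.77, 0) = 1.4639
prox(1.275) = sign(1.275)*max(|1.275| - 0.77, 0) = 0.505
prox(x) = [-8.6407, 4.7355, 1.4639, 0.505]
||prox(x)||_1 = 8.6407 + 4.7355 + 1.4639 + 0.505 = 15.3451


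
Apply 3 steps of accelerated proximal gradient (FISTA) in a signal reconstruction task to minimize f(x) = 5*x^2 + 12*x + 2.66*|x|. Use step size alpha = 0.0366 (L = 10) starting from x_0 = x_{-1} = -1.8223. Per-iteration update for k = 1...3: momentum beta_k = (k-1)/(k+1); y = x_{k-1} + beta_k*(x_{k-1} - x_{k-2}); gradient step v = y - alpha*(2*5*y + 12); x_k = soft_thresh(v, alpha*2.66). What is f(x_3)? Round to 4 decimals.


FISTA on f(x) = 5*x^2 + 12*x + 2.66*|x|
L = 10, alpha = 0.0366
Iteration 1: beta = 0.0, y = -1.8223 + 0.0*(-1.8223 + 1.8223) = -1.8223
  grad(y) = -6.223, v = y - alpha*grad = -1.5945
  prox(v) = soft_thresh(-1.5945, 0.0974) = -1.4972
Iteration 2: beta = 0.3333, y = -1.4972 + 0.3333*(-1.4972 + 1.8223) = -1.3888
  grad(y) = -1.8881, v = y - alpha*grad = -1.3197
  prox(v) = soft_thresh(-1.3197, 0.0974) = -1.2223
Iteration 3: beta = 0.5, y = -1.2223 + 0.5*(-1.2223 + 1.4972) = -1.0849
  grad(y) = 1.1507, v = y - alpha*grad = -1.127
  prox(v) = soft_thresh(-1.127, 0.0974) = -1.0297
f(x_3) = 5*(-1.0297)^2 + 12*(-1.0297) + 2.66*|-1.0297| = -4.316


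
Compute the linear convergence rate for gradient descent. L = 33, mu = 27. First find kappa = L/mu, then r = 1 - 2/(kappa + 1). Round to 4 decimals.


Step 1: Compute the condition number.
kappa = L/mu = 33/27 = 1.2222
Step 2: Compute the convergence rate.
r = 1 - 2/(kappa + 1) = 1 - 2*mu/(L + mu) = (L - mu)/(L + mu) = 6/60 = 0.1


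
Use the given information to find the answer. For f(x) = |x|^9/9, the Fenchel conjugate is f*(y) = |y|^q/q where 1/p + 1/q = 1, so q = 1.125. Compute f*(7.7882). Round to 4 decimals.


The conjugate exponent q satisfies 1/p + 1/q = 1.
p = 9, so q = 9/(9 - 1) = 1.125
|y|^q = 7.7882^1.125 = 10.0662
f*(7.7882) = 10.0662 / 1.125 = 8.9478


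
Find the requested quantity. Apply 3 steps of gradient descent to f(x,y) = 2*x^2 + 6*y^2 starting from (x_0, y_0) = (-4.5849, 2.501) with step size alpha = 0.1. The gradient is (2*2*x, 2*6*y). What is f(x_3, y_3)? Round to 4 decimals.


Gradient descent on f(x,y) = 2*x^2 + 6*y^2.
Starting point: (-4.5849, 2.501), alpha = 0.1
Step 1: grad_x = 2*2*-4.5849 = -18.3396, grad_y = 2*6*2.501 = 30.012
  x_1 = -4.5849 - 0.1*-18.3396 = -2.7509
  y_1 = 2.501 - 0.1*30.012 = -0.5002
Step 2: grad_x = 2*2*-2.7509 = -11.0038, grad_y = 2*6*-0.5002 = -6.0024
  x_2 = -2.7509 - 0.1*-11.0038 = -1.6506
  y_2 = -0.5002 - 0.1*-6.0024 = 0.1
Step 3: grad_x = 2*2*-1.6506 = -6.6023, grad_y = 2*6*0.1 = 1.2005
  x_3 = -1.6506 - 0.1*-6.6023 = -0.9903
  y_3 = 0.1 - 0.1*1.2005 = -0.02
f(-0.9903, -0.02) = 2*(-0.9903)^2 + 6*(-0.02)^2 = 1.9639


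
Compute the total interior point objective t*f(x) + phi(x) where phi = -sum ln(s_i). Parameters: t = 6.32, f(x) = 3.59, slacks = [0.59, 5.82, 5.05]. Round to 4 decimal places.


Step 1: Compute log-barrier.
ln values: [-0.5276, 1.7613, 1.6194]
phi = -(-0.5276 + 1.7613 + 1.6194) = -2.8531
Step 2: Compute augmented objective.
t*f(x) = 6.32*3.59 = 22.6888
Total = 22.6888 - 2.8531 = 19.8357


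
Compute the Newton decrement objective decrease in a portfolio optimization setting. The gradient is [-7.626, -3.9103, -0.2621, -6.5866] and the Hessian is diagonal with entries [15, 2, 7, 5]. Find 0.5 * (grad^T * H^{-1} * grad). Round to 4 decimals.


Step 1: H is diagonal, so H^(-1) * g = [-0.5084, -1.9552, -0.0374, -1.3173].
Step 2: g^T H^(-1) g = sum_i g_i^2 / H_ii
  = (-7.626)^2/15 + (-3.9103)^2/2 + (-0.2621)^2/7 + (-6.5866)^2/5
  = 3.8771 + 7.6452 + 0.0098 + 8.6767 = 20.2088
Step 3: Objective decrease = 0.5 * g^T H^(-1) g = 10.1044


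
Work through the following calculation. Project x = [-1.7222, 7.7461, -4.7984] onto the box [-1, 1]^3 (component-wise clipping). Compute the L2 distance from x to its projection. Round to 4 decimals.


Project each component onto [-1, 1].
clip(-1.7222) = -1.0, clip(7.7461) = 1.0, clip(-4.7984) = -1.0
Projection = [-1.0, 1.0, -1.0]
Squared diffs: [0.5216, 45.5099, 14.4278]
Distance = sqrt(60.4593) = 7.7756


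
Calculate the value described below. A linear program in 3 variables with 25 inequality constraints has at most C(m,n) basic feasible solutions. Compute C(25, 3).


Each vertex corresponds to some choice of n active constraints out of m, so the number of vertices is at most C(m, n) = m! / (n!(m-n)!).
m = 25, n = 3
Numerator: 25 * 24 * 23
Denominator: 3! = 6
C(25, 3) = 2300


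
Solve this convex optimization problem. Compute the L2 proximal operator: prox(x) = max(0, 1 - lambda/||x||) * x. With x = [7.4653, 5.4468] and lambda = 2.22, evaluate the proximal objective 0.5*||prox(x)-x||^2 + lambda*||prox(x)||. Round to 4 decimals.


Step 1: Compute ||x||.
||x|| = 9.2411
Step 2: Compute scaling factor.
scale = max(0, 1 - 2.22/9.2411) = 0.7598
Step 3: prox(x) = [5.6719, 4.1383]
||prox(x)|| = 7.0211
Step 4: Proximal objective.
0.5*||prox-x||^2 = 2.4642
lambda*||prox|| = 15.5868
Total = 18.0511


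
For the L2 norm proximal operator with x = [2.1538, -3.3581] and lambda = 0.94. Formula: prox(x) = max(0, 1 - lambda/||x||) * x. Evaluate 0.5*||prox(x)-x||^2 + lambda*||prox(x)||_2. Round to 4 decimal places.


Step 1: Compute ||x||.
||x|| = 3.9894
Step 2: Compute scaling factor.
scale = max(0, 1 - 0.94/3.9894) = 0.7644
Step 3: prox(x) = [1.6463, -2.5669]
||prox(x)|| = 3.0494
Step 4: Proximal objective.
0.5*||prox-x||^2 = 0.4418
lambda*||prox|| = 2.8664
Total = 3.3083


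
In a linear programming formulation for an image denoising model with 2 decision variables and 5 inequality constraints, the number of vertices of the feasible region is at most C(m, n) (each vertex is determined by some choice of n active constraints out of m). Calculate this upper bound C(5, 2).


Each vertex corresponds to some choice of n active constraints out of m, so the number of vertices is at most C(m, n) = m! / (n!(m-n)!).
m = 5, n = 2
Numerator: 5 * 4
Denominator: 2! = 2
C(5, 2) = 10


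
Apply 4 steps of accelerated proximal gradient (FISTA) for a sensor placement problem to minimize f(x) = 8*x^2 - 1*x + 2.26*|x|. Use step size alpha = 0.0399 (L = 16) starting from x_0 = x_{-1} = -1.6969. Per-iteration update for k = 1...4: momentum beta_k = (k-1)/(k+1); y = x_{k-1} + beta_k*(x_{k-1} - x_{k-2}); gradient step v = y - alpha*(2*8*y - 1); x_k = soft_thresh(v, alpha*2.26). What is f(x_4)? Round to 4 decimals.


FISTA on f(x) = 8*x^2 - 1*x + 2.26*|x|
L = 16, alpha = 0.0399
Iteration 1: beta = 0.0, y = -1.6969 + 0.0*(-1.6969 + 1.6969) = -1.6969
  grad(y) = -28.1504, v = y - alpha*grad = -0.5737
  prox(v) = soft_thresh(-0.5737, 0.0902) = -0.4835
Iteration 2: beta = 0.3333, y = -0.4835 + 0.3333*(-0.4835 + 1.6969) = -0.0791
  grad(y) = -2.2651, v = y - alpha*grad = 0.0113
  prox(v) = soft_thresh(0.0113, 0.0902) = 0.0
Iteration 3: beta = 0.5, y = 0.0 + 0.5*(0.0 + 0.4835) = 0.2418
  grad(y) = 2.8682, v = y - alpha*grad = 0.1273
  prox(v) = soft_thresh(0.1273, 0.0902) = 0.0371
Iteration 4: beta = 0.6, y = 0.0371 + 0.6*(0.0371 - 0.0) = 0.0594
  grad(y) = -0.049, v = y - alpha*grad = 0.0614
  prox(v) = soft_thresh(0.0614, 0.0902) = 0.0
f(x_4) = 8*0.0^2 - 1*0.0 + 2.26*|0.0| = 0.0


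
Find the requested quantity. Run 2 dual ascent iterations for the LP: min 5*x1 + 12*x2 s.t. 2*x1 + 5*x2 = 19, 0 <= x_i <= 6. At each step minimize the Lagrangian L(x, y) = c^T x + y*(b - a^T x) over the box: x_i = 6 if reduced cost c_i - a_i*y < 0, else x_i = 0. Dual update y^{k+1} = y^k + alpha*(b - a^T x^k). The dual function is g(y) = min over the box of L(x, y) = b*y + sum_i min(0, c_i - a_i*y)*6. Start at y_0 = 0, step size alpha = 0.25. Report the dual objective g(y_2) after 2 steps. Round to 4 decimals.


Dual ascent for LP: min 5*x1 + 12*x2, 2*x1 + 5*x2 = 19, 0 <= x_i <= 6
Step 1: y^k = 0.0, reduced costs: (5.0, 12.0)
  x^k = (0.0, 0.0), subgradient = b - a^T x = 19.0
  y^{k+1} = 0.0 + 0.25*19.0 = 4.75
Step 2: y^k = 4.75, reduced costs: (-4.5, -11.75)
  x^k = (6.0, 6.0), subgradient = b - a^T x = -23.0
  y^{k+1} = 4.75 + 0.25*-23.0 = -1.0
Dual objective at y_2 = -1.0: reduced costs (7.0, 17.0), box minimizer x = (0.0, 0.0)
g(y_2) = b*y + (c1 - a1*y)*x1 + (c2 - a2*y)*x2 = 19*(-1.0) + 7.0*0.0 + 17.0*0.0 = -19.0 + 0.0 + 0.0 = -19.0


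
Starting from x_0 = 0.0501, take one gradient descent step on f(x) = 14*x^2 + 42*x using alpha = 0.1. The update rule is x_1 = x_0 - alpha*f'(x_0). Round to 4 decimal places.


We compute the gradient at x_0 and apply the update.
f'(x) = 28*x + 42
f'(0.0501) = 28*0.0501 + 42 = 43.4028
x_1 = 0.0501 - 0.1*43.4028 = -4.2902


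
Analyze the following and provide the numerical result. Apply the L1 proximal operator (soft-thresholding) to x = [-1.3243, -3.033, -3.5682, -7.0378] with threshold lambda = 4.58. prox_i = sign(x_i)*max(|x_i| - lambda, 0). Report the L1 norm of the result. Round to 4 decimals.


Soft-thresholding with lambda = 4.58:
prox(-1.3243) = sign(-1.3243)*max(|-1.3243| - 4.58, 0) = 0.0
prox(-3.033) = sign(-3.033)*max(|-3.033| - 4.58, 0) = 0.0
prox(-3.5682) = sign(-3.5682)*max(|-3.5682| - 4.58, 0) = 0.0
prox(-7.0378) = sign(-7.0378)*max(|-7.0378| - 4.58, 0) = -2.4578
prox(x) = [0.0, 0.0, 0.0, -2.4578]
||prox(x)||_1 = 0.0 + 0.0 + 0.0 + 2.4578 = 2.4578


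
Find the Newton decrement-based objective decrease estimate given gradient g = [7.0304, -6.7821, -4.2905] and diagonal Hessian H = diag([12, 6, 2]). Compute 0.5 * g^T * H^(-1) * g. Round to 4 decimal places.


Step 1: H is diagonal, so H^(-1) * g = [0.5859, -1.1304, -2.1453].
Step 2: g^T H^(-1) g = sum_i g_i^2 / H_ii
  = (7.0304)^2/12 + (-6.7821)^2/6 + (-4.2905)^2/2
  = 4.1189 + 7.6661 + 9.2042 = 20.9892
Step 3: Objective decrease = 0.5 * g^T H^(-1) g = 10.4946


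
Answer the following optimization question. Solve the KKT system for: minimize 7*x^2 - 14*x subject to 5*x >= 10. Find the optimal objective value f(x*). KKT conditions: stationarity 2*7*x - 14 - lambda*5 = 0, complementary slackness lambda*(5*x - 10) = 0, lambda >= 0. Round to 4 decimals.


Step 1: Try lambda = 0 (constraint inactive).
x_unc = 14/(2*7) = 1.0
Check: 5*1.0 = 5.0 < 10 -- violated!
Step 2: Constraint must be active: 5*x = 10
x* = 10/5 = 2.0
lambda = (2*7*2.0 - 14)/5 = 2.8
Step 3: Compute optimal value.
f(x*) = 7*2.0^2 - 14*2.0 = 0.0


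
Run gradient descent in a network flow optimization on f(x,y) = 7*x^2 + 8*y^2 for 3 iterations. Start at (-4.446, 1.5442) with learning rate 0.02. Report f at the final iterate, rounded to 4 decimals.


Gradient descent on f(x,y) = 7*x^2 + 8*y^2.
Starting point: (-4.446, 1.5442), alpha = 0.02
Step 1: grad_x = 2*7*-4.446 = -62.244, grad_y = 2*8*1.5442 = 24.7072
  x_1 = -4.446 - 0.02*-62.244 = -3.2011
  y_1 = 1.5442 - 0.02*24.7072 = 1.0501
Step 2: grad_x = 2*7*-3.2011 = -44.8157, grad_y = 2*8*1.0501 = 16.8009
  x_2 = -3.2011 - 0.02*-44.8157 = -2.3048
  y_2 = 1.0501 - 0.02*16.8009 = 0.714
Step 3: grad_x = 2*7*-2.3048 = -32.2673, grad_y = 2*8*0.714 = 11.4246
  x_3 = -2.3048 - 0.02*-32.2673 = -1.6595
  y_3 = 0.714 - 0.02*11.4246 = 0.4855
f(-1.6595, 0.4855) = 7*(-1.6595)^2 + 8*0.4855^2 = 21.1627


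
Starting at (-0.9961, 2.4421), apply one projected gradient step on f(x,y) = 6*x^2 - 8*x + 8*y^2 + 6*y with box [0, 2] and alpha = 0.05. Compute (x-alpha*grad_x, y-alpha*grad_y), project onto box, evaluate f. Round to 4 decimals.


Step 1: Compute gradient at (-0.9961, 2.4421).
grad_x = 2*6*-0.9961 - 8 = -19.9532
grad_y = 2*8*2.4421 + 6 = 45.0736
Step 2: Gradient step.
x_raw = -0.9961 - 0.05*-19.9532 = 0.0016
y_raw = 2.4421 - 0.05*45.0736 = 0.1884
Step 3: Project onto [0, 2].
x_proj = clip(0.0016) = 0.0016
y_proj = clip(0.1884) = 0.1884
Step 4: Evaluate f.
f(0.0016, 0.1884) = 1.4021


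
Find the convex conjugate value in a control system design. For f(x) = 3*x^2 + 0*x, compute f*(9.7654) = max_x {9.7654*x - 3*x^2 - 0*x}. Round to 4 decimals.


f*(y) = sup_x {y*x - a*x^2 - b*x} = sup_x {(y-b)*x - a*x^2}
FOC: (y - b) - 2a*x = 0 => x* = (y - b)/(2a)
x* = (9.7654 - 0)/(2*3) = 1.6276
f*(9.7654) = (y-b)^2/(4a) = (9.7654 - 0)^2/(4*3)
= 95.363/12 = 7.9469


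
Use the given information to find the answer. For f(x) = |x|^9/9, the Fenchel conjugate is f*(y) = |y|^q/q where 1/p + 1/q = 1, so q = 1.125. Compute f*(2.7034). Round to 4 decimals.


The conjugate exponent q satisfies 1/p + 1/q = 1.
p = 9, so q = 9/(9 - 1) = 1.125
|y|^q = 2.7034^1.125 = 3.0613
f*(2.7034) = 3.0613 / 1.125 = 2.7211


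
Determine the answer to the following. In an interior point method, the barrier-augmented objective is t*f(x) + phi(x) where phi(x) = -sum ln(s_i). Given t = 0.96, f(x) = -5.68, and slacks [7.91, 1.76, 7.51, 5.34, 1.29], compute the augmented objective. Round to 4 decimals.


Step 1: Compute log-barrier.
ln values: [2.0681, 0.5653, 2.0162, 1.6752, 0.2546]
phi = -(2.0681 + 0.5653 + 2.0162 + 1.6752 + 0.2546) = -6.5795
Step 2: Compute augmented objective.
t*f(x) = 0.96*-5.68 = -5.4528
Total = -5.4528 - 6.5795 = -12.0323


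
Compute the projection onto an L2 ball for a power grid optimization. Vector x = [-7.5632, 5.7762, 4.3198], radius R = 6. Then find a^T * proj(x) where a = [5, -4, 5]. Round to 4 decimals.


Step 1: Compute ||x|| (intermediates to 6 decimals).
||x|| = sqrt((-7.5632)^2 + 5.7762^2 + 4.3198^2) = 10.451179
Step 2: Project.
Since ||x|| > R, scale = R/||x|| = 6/10.451179 = 0.574098, proj(x) = scale * x
proj(x) = [-4.342018, 3.316105, 2.479989]
Step 3: Dot product.
a^T * proj(x) = 5*(-4.342018) - 4*3.316105 + 5*2.479989 = -22.5746


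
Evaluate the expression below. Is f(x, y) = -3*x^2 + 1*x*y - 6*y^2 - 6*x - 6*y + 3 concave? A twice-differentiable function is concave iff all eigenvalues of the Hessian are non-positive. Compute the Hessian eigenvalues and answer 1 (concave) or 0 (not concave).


The Hessian of f(x,y) = -3*x^2 + 1*x*y - 6*y^2 - 6*x - 6*y + 3 is:
H = [[-6, 1], [1, -12]]
Trace = -6 - 12 = -18
Determinant = -6*-12 - (1)^2 = 71
Discriminant = (-18)^2 - 4*71 = 40.0
Eigenvalues: lambda_1 = -12.1623, lambda_2 = -5.8377
The function is concave.

1


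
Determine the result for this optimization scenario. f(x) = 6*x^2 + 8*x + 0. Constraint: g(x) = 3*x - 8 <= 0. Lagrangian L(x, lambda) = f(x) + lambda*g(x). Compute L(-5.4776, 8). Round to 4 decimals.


Step 1: Evaluate f(x).
f(-5.4776) = 6*(-5.4776)^2 + 8*(-5.4776) + 0 = 136.2038
Step 2: Evaluate g(x).
g(-5.4776) = 3*-5.4776 - 8 = -24.4328
Step 3: Compute Lagrangian.
L = 136.2038 + 8*-24.4328 = -59.2586


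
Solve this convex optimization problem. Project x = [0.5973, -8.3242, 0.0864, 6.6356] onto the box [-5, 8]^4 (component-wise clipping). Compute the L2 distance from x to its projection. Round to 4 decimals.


Project each component onto [-5, 8].
clip(0.5973) = 0.5973, clip(-8.3242) = -5.0, clip(0.0864) = 0.0864, clip(6.6356) = 6.6356
Projection = [0.5973, -5.0, 0.0864, 6.6356]
Squared diffs: [0.0, 11.0503, 0.0, 0.0]
Distance = sqrt(11.0503) = 3.3242


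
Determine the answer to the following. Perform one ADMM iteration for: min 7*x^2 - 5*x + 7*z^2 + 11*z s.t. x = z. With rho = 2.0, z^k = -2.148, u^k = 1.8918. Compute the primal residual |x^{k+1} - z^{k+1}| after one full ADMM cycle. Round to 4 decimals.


ADMM iteration with rho = 2.0, z^k = -2.148, u^k = 1.8918
Step 1: x-update.
Minimize 7*x^2 - 5*x + (2.0/2)*(x + 2.148 + 1.8918)^2
FOC: (2*7 + 2.0)*x = 5 + 2.0*(-2.148 - 1.8918)
x^{k+1} = -0.1925
Step 2: z-update.
Minimize 7*z^2 + 11*z + (2.0/2)*(-0.1925 - z + 1.8918)^2
FOC: (2*7 + 2.0)*z = -11 + 2.0*(-0.1925 + 1.8918)
z^{k+1} = -0.4751
Step 3: u-update.
u^{k+1} = 1.8918 - 0.1925 + 0.4751 = 2.1744
Step 4: Primal residual = |-0.1925 + 0.4751| = 0.2826


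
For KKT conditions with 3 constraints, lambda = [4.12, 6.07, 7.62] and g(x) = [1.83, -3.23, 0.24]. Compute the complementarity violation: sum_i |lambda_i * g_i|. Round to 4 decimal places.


KKT complementary slackness check:
lambda_1 * g_1 = 4.12 * 1.83 = 7.5396
lambda_2 * g_2 = 6.07 * -3.23 = -19.6061
lambda_3 * g_3 = 7.62 * 0.24 = 1.8288
Total violation = 7.5396 + 19.6061 + 1.8288 = 28.9745


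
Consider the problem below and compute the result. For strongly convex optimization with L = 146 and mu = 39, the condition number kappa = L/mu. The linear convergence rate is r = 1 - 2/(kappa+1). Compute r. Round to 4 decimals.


Step 1: Compute the condition number.
kappa = L/mu = 146/39 = 3.7436
Step 2: Compute the convergence rate.
r = 1 - 2/(kappa + 1) = 1 - 2*mu/(L + mu) = (L - mu)/(L + mu) = 107/185 = 0.5784


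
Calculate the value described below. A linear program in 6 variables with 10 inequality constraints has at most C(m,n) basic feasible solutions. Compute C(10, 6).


Each vertex corresponds to some choice of n active constraints out of m, so the number of vertices is at most C(m, n) = m! / (n!(m-n)!).
m = 10, n = 6
Numerator: 10 * 9 * 8 * 7 * 6 * 5
Denominator: 6! = 720
C(10, 6) = 210


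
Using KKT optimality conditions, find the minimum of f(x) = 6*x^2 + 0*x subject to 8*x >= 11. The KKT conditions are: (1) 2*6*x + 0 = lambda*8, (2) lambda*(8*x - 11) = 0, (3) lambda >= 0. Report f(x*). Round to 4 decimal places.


Step 1: Try lambda = 0 (constraint inactive).
x_unc = 0/(2*6) = 0.0
Check: 8*0.0 = 0.0 < 11 -- violated!
Step 2: Constraint must be active: 8*x = 11
x* = 11/8 = 1.375
lambda = (2*6*1.375 + 0)/8 = 2.0625
Step 3: Compute optimal value.
f(x*) = 6*1.375^2 + 0*1.375 = 11.3438


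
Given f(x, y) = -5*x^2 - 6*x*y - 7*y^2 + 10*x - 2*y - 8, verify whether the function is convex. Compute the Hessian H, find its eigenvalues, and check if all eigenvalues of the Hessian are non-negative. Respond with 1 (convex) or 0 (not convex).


The Hessian of f(x,y) = -5*x^2 - 6*x*y - 7*y^2 + 10*x - 2*y - 8 is:
H = [[-10, -6], [-6, -14]]
Trace = -10 - 14 = -24
Determinant = -10*-14 - (-6)^2 = 104
Discriminant = (-24)^2 - 4*104 = 160.0
Eigenvalues: lambda_1 = -18.3246, lambda_2 = -5.6754
The function is not convex.

0


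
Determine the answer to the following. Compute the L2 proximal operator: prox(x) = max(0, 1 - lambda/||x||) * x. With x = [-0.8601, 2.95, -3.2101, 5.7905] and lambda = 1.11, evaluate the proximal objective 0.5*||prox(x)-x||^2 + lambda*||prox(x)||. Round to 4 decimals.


Step 1: Compute ||x||.
||x|| = 7.2991
Step 2: Compute scaling factor.
scale = max(0, 1 - 1.11/7.2991) = 0.8479
Step 3: prox(x) = [-0.7293, 2.5014, -2.7219, 4.9099]
||prox(x)|| = 6.1891
Step 4: Proximal objective.
0.5*||prox-x||^2 = 0.6161
lambda*||prox|| = 6.8699
Total = 7.486


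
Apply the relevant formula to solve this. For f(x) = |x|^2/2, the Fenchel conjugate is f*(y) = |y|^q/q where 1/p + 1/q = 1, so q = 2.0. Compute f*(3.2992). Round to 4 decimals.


The conjugate exponent q satisfies 1/p + 1/q = 1.
p = 2, so q = 2/(2 - 1) = 2.0
|y|^q = 3.2992^2.0 = 10.8847
f*(3.2992) = 10.8847 / 2.0 = 5.4424


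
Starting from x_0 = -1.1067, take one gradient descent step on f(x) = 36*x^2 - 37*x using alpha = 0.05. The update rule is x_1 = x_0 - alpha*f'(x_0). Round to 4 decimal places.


We compute the gradient at x_0 and apply the update.
f'(x) = 72*x - 37
f'(-1.1067) = 72*-1.1067 - 37 = -116.6824
x_1 = -1.1067 - 0.05*-116.6824 = 4.7274


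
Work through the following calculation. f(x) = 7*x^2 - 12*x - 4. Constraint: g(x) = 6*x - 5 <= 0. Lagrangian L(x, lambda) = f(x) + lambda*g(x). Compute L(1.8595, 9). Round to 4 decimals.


Step 1: Evaluate f(x).
f(1.8595) = 7*1.8595^2 - 12*1.8595 - 4 = -2.1098
Step 2: Evaluate g(x).
g(1.8595) = 6*1.8595 - 5 = 6.157
Step 3: Compute Lagrangian.
L = -2.1098 + 9*6.157 = 53.3032


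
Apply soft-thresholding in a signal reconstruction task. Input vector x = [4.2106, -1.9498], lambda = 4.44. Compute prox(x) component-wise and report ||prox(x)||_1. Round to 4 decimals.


Soft-thresholding with lambda = 4.44:
prox(4.2106) = sign(4.2106)*max(|4.2106| - 4.44, 0) = 0.0
prox(-1.9498) = sign(-1.9498)*max(|-1.9498| - 4.44, 0) = 0.0
prox(x) = [0.0, 0.0]
||prox(x)||_1 = 0.0 + 0.0 = 0.0


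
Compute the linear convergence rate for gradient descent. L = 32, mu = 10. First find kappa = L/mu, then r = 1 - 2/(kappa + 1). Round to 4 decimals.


Step 1: Compute the condition number.
kappa = L/mu = 32/10 = 3.2
Step 2: Compute the convergence rate.
r = 1 - 2/(kappa + 1) = 1 - 2*mu/(L + mu) = (L - mu)/(L + mu) = 22/42 = 0.5238


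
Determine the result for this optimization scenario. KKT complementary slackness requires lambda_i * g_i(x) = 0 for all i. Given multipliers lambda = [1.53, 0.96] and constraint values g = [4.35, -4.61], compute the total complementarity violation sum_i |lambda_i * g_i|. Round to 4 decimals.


KKT complementary slackness check:
lambda_1 * g_1 = 1.53 * 4.35 = 6.6555
lambda_2 * g_2 = 0.96 * -4.61 = -4.4256
Total violation = 6.6555 + 4.4256 = 11.0811


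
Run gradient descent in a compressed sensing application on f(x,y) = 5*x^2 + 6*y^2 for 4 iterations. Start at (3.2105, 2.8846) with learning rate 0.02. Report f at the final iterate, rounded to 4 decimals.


Gradient descent on f(x,y) = 5*x^2 + 6*y^2.
Starting point: (3.2105, 2.8846), alpha = 0.02
Step 1: grad_x = 2*5*3.2105 = 32.105, grad_y = 2*6*2.8846 = 34.6152
  x_1 = 3.2105 - 0.02*32.105 = 2.5684
  y_1 = 2.8846 - 0.02*34.6152 = 2.1923
Step 2: grad_x = 2*5*2.5684 = 25.684, grad_y = 2*6*2.1923 = 26.3076
  x_2 = 2.5684 - 0.02*25.684 = 2.0547
  y_2 = 2.1923 - 0.02*26.3076 = 1.6661
Step 3: grad_x = 2*5*2.0547 = 20.5472, grad_y = 2*6*1.6661 = 19.9937
  x_3 = 2.0547 - 0.02*20.5472 = 1.6438
  y_3 = 1.6661 - 0.02*19.9937 = 1.2663
Step 4: grad_x = 2*5*1.6438 = 16.4378, grad_y = 2*6*1.2663 = 15.1952
  x_4 = 1.6438 - 0.02*16.4378 = 1.315
  y_4 = 1.2663 - 0.02*15.1952 = 0.9624
f(1.315, 0.9624) = 5*1.315^2 + 6*0.9624^2 = 14.2033
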